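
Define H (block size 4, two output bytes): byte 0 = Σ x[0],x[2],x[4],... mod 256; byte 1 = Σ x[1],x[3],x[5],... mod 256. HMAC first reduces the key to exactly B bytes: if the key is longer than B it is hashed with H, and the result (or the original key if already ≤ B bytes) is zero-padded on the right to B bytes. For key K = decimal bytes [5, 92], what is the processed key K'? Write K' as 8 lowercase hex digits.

Key decimal bytes [5, 92] = 05 5c is 2 bytes ≤ B = 4; zero-pad to 4 bytes: K' = 05 5c 00 00.

055c0000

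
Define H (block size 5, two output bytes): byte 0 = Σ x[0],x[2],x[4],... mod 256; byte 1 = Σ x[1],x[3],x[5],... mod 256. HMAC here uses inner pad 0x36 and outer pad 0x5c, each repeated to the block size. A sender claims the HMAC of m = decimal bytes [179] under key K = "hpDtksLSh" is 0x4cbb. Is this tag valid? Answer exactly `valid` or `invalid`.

invalid

Key "hpDtksLSh" = 68 70 44 74 6b 73 4c 53 68 is 9 bytes > B = 5, so hash it first: H(key) = cb aa, then zero-pad to 5 bytes: K' = cb aa 00 00 00.
K' ⊕ ipad = fd 9c 36 36 36; K' ⊕ opad = 97 f6 5c 5c 5c.
Inner hash: even-index sum = 361 mod 256 = 105; odd-index sum = 389 mod 256 = 133 → 69 85.
Outer hash (recomputed tag): even-index sum = 468 mod 256 = 212; odd-index sum = 443 mod 256 = 187 → d4 bb.
Recomputed tag = d4bb; claimed = 4cbb → mismatch.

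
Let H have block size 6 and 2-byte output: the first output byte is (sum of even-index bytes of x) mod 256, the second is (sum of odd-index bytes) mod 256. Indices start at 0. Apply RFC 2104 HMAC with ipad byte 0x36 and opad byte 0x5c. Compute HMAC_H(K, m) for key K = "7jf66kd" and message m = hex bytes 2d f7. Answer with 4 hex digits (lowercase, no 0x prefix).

Key "7jf66kd" = 37 6a 66 36 36 6b 64 is 7 bytes > B = 6, so hash it first: H(key) = 37 0b, then zero-pad to 6 bytes: K' = 37 0b 00 00 00 00.
K' ⊕ ipad = 01 3d 36 36 36 36.  K' ⊕ opad = 6b 57 5c 5c 5c 5c.
Inner input = (K'⊕ipad) ∥ m = 01 3d 36 36 36 36 ∥ 2d f7.
Inner hash: even-index sum = 154 mod 256 = 154; odd-index sum = 416 mod 256 = 160 → 9a a0.
Outer input = (K'⊕opad) ∥ inner = 6b 57 5c 5c 5c 5c ∥ 9a a0.
Outer hash (tag): even-index sum = 445 mod 256 = 189; odd-index sum = 431 mod 256 = 175 → bd af.

bdaf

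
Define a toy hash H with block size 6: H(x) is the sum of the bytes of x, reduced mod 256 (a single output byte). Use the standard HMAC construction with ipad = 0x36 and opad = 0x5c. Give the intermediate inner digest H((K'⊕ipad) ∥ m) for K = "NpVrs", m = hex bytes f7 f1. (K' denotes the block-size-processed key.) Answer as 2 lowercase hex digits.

c5

Key "NpVrs" = 4e 70 56 72 73 is 5 bytes ≤ B = 6; zero-pad to 6 bytes: K' = 4e 70 56 72 73 00.
K' ⊕ ipad = 78 46 60 44 45 36.
Inner input = 78 46 60 44 45 36 ∥ f7 f1.
Inner hash: sum = 120+70+96+68+69+54+247+241 = 965; mod 256 = 197 → c5.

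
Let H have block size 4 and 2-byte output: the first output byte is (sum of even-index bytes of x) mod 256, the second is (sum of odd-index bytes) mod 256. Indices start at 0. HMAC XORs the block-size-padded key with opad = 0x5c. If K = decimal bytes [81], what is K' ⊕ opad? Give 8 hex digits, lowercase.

Key decimal bytes [81] = 51 is 1 byte ≤ B = 4; zero-pad to 4 bytes: K' = 51 00 00 00.
XOR each byte with 0x5c: 51⊕5c=0d, 00⊕5c=5c, 00⊕5c=5c, 00⊕5c=5c.

0d5c5c5c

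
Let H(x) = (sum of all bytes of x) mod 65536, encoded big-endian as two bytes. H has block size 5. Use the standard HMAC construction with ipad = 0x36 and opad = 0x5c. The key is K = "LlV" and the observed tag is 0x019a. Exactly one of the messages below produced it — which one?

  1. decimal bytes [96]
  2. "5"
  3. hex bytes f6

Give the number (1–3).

3

Key "LlV" = 4c 6c 56 is 3 bytes ≤ B = 5; zero-pad to 5 bytes: K' = 4c 6c 56 00 00.
K' ⊕ ipad = 7a 5a 60 36 36; K' ⊕ opad = 10 30 0a 5c 5c.
m1: inner = H(7a 5a 60 36 36 60) = 02 00; tag = H(10 30 0a 5c 5c 02 00) = 0104
m2: inner = H(7a 5a 60 36 36 35) = 01 d5; tag = H(10 30 0a 5c 5c 01 d5) = 01d8
m3: inner = H(7a 5a 60 36 36 f6) = 02 96; tag = H(10 30 0a 5c 5c 02 96) = 019a ← matches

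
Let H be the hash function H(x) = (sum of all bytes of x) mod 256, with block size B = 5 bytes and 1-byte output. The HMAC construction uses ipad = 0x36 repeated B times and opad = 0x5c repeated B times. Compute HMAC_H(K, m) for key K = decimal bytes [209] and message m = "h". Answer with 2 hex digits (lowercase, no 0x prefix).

Key decimal bytes [209] = d1 is 1 byte ≤ B = 5; zero-pad to 5 bytes: K' = d1 00 00 00 00.
K' ⊕ ipad = e7 36 36 36 36.  K' ⊕ opad = 8d 5c 5c 5c 5c.
Inner input = (K'⊕ipad) ∥ m = e7 36 36 36 36 ∥ 68.
Inner hash: sum = 231+54+54+54+54+104 = 551; mod 256 = 39 → 27.
Outer input = (K'⊕opad) ∥ inner = 8d 5c 5c 5c 5c ∥ 27.
Outer hash (tag): sum = 141+92+92+92+92+39 = 548; mod 256 = 36 → 24.

24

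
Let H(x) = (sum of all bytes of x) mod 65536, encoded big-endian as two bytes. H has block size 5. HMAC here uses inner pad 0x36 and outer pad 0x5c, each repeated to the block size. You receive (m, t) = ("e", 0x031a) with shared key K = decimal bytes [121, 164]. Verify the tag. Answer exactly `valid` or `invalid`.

valid

Key decimal bytes [121, 164] = 79 a4 is 2 bytes ≤ B = 5; zero-pad to 5 bytes: K' = 79 a4 00 00 00.
K' ⊕ ipad = 4f 92 36 36 36; K' ⊕ opad = 25 f8 5c 5c 5c.
Inner hash: sum = 79+146+54+54+54+101 = 488 → 01 e8.
Outer hash (recomputed tag): sum = 37+248+92+92+92+1+232 = 794 → 03 1a.
Recomputed tag = 031a; claimed = 031a → match.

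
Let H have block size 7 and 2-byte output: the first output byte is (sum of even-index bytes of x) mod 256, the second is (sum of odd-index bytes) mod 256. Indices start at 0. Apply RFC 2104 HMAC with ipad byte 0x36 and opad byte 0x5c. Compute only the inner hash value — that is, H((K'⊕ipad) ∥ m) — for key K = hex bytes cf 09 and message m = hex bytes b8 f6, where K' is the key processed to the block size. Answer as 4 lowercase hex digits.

Key hex bytes cf 09 is 2 bytes ≤ B = 7; zero-pad to 7 bytes: K' = cf 09 00 00 00 00 00.
K' ⊕ ipad = f9 3f 36 36 36 36 36.
Inner input = f9 3f 36 36 36 36 36 ∥ b8 f6.
Inner hash: even-index sum = 657 mod 256 = 145; odd-index sum = 355 mod 256 = 99 → 91 63.

9163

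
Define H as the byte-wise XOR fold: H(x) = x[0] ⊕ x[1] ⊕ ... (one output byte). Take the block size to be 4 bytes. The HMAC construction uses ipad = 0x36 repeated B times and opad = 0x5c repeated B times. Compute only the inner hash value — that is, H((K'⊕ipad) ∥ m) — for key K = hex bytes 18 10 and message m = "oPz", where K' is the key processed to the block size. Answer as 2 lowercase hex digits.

Key hex bytes 18 10 is 2 bytes ≤ B = 4; zero-pad to 4 bytes: K' = 18 10 00 00.
K' ⊕ ipad = 2e 26 36 36.
Inner input = 2e 26 36 36 ∥ 6f 50 7a.
Inner hash: XOR 2e⊕26⊕36⊕36⊕6f⊕50⊕7a = 4d.

4d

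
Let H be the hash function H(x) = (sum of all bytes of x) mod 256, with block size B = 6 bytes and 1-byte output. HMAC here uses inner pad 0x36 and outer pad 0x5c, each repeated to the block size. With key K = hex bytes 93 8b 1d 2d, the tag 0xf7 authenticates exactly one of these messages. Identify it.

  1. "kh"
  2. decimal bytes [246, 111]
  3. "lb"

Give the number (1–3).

Key hex bytes 93 8b 1d 2d is 4 bytes ≤ B = 6; zero-pad to 6 bytes: K' = 93 8b 1d 2d 00 00.
K' ⊕ ipad = a5 bd 2b 1b 36 36; K' ⊕ opad = cf d7 41 71 5c 5c.
m1: inner = H(a5 bd 2b 1b 36 36 6b 68) = e7; tag = H(cf d7 41 71 5c 5c e7) = f7 ← matches
m2: inner = H(a5 bd 2b 1b 36 36 f6 6f) = 79; tag = H(cf d7 41 71 5c 5c 79) = 89
m3: inner = H(a5 bd 2b 1b 36 36 6c 62) = e2; tag = H(cf d7 41 71 5c 5c e2) = f2

1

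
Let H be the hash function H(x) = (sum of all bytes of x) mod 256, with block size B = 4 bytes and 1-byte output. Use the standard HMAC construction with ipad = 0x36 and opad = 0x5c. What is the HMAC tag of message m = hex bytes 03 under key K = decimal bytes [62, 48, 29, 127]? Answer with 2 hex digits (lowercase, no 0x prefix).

Key decimal bytes [62, 48, 29, 127] = 3e 30 1d 7f is exactly B = 4 bytes: K' = 3e 30 1d 7f.
K' ⊕ ipad = 08 06 2b 49.  K' ⊕ opad = 62 6c 41 23.
Inner input = (K'⊕ipad) ∥ m = 08 06 2b 49 ∥ 03.
Inner hash: sum = 8+6+43+73+3 = 133 → 85.
Outer input = (K'⊕opad) ∥ inner = 62 6c 41 23 ∥ 85.
Outer hash (tag): sum = 98+108+65+35+133 = 439; mod 256 = 183 → b7.

b7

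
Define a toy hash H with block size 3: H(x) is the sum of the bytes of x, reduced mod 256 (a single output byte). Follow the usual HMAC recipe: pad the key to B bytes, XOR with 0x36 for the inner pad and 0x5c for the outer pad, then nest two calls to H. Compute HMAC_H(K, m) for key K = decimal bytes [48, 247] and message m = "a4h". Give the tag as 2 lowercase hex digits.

Key decimal bytes [48, 247] = 30 f7 is 2 bytes ≤ B = 3; zero-pad to 3 bytes: K' = 30 f7 00.
K' ⊕ ipad = 06 c1 36.  K' ⊕ opad = 6c ab 5c.
Inner input = (K'⊕ipad) ∥ m = 06 c1 36 ∥ 61 34 68.
Inner hash: sum = 6+193+54+97+52+104 = 506; mod 256 = 250 → fa.
Outer input = (K'⊕opad) ∥ inner = 6c ab 5c ∥ fa.
Outer hash (tag): sum = 108+171+92+250 = 621; mod 256 = 109 → 6d.

6d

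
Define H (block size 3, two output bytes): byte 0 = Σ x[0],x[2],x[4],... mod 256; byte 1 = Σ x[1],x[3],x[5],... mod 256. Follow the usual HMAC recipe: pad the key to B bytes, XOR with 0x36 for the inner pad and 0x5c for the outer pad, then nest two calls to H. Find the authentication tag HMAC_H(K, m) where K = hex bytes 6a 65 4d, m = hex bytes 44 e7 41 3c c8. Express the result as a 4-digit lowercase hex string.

e733

Key hex bytes 6a 65 4d is exactly B = 3 bytes: K' = 6a 65 4d.
K' ⊕ ipad = 5c 53 7b.  K' ⊕ opad = 36 39 11.
Inner input = (K'⊕ipad) ∥ m = 5c 53 7b ∥ 44 e7 41 3c c8.
Inner hash: even-index sum = 506 mod 256 = 250; odd-index sum = 416 mod 256 = 160 → fa a0.
Outer input = (K'⊕opad) ∥ inner = 36 39 11 ∥ fa a0.
Outer hash (tag): even-index sum = 231 mod 256 = 231; odd-index sum = 307 mod 256 = 51 → e7 33.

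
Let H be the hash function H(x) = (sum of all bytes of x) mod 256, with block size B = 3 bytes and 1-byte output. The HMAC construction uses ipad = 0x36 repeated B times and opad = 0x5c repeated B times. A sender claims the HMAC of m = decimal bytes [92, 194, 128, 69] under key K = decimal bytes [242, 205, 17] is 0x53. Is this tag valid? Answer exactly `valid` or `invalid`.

invalid

Key decimal bytes [242, 205, 17] = f2 cd 11 is exactly B = 3 bytes: K' = f2 cd 11.
K' ⊕ ipad = c4 fb 27; K' ⊕ opad = ae 91 4d.
Inner hash: sum = 196+251+39+92+194+128+69 = 969; mod 256 = 201 → c9.
Outer hash (recomputed tag): sum = 174+145+77+201 = 597; mod 256 = 85 → 55.
Recomputed tag = 55; claimed = 53 → mismatch.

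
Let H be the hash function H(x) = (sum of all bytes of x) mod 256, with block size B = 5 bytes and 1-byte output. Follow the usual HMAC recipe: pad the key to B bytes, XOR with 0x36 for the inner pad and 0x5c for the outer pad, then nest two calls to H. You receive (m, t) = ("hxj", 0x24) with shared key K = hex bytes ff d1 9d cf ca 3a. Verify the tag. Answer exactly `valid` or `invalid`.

valid

Key hex bytes ff d1 9d cf ca 3a is 6 bytes > B = 5, so hash it first: H(key) = 40, then zero-pad to 5 bytes: K' = 40 00 00 00 00.
K' ⊕ ipad = 76 36 36 36 36; K' ⊕ opad = 1c 5c 5c 5c 5c.
Inner hash: sum = 118+54+54+54+54+104+120+106 = 664; mod 256 = 152 → 98.
Outer hash (recomputed tag): sum = 28+92+92+92+92+152 = 548; mod 256 = 36 → 24.
Recomputed tag = 24; claimed = 24 → match.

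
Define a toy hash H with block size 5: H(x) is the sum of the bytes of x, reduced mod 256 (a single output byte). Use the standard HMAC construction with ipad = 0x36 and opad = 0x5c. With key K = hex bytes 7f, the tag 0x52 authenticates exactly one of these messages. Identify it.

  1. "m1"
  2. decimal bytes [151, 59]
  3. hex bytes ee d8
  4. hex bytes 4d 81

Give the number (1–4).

Key hex bytes 7f is 1 byte ≤ B = 5; zero-pad to 5 bytes: K' = 7f 00 00 00 00.
K' ⊕ ipad = 49 36 36 36 36; K' ⊕ opad = 23 5c 5c 5c 5c.
m1: inner = H(49 36 36 36 36 6d 31) = bf; tag = H(23 5c 5c 5c 5c bf) = 52 ← matches
m2: inner = H(49 36 36 36 36 97 3b) = f3; tag = H(23 5c 5c 5c 5c f3) = 86
m3: inner = H(49 36 36 36 36 ee d8) = e7; tag = H(23 5c 5c 5c 5c e7) = 7a
m4: inner = H(49 36 36 36 36 4d 81) = ef; tag = H(23 5c 5c 5c 5c ef) = 82

1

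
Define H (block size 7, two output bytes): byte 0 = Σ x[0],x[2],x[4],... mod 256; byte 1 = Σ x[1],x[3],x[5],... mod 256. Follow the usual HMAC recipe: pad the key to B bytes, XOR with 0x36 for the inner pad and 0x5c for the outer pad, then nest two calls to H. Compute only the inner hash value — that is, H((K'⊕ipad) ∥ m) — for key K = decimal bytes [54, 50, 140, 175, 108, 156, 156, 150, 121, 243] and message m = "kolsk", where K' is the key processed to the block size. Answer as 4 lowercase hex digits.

f9de

Key decimal bytes [54, 50, 140, 175, 108, 156, 156, 150, 121, 243] = 36 32 8c af 6c 9c 9c 96 79 f3 is 10 bytes > B = 7, so hash it first: H(key) = 43 06, then zero-pad to 7 bytes: K' = 43 06 00 00 00 00 00.
K' ⊕ ipad = 75 30 36 36 36 36 36.
Inner input = 75 30 36 36 36 36 36 ∥ 6b 6f 6c 73 6b.
Inner hash: even-index sum = 505 mod 256 = 249; odd-index sum = 478 mod 256 = 222 → f9 de.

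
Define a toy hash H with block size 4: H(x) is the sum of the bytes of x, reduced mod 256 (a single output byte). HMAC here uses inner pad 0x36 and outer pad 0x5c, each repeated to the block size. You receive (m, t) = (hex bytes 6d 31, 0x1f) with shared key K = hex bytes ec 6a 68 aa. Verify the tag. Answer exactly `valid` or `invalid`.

Key hex bytes ec 6a 68 aa is exactly B = 4 bytes: K' = ec 6a 68 aa.
K' ⊕ ipad = da 5c 5e 9c; K' ⊕ opad = b0 36 34 f6.
Inner hash: sum = 218+92+94+156+109+49 = 718; mod 256 = 206 → ce.
Outer hash (recomputed tag): sum = 176+54+52+246+206 = 734; mod 256 = 222 → de.
Recomputed tag = de; claimed = 1f → mismatch.

invalid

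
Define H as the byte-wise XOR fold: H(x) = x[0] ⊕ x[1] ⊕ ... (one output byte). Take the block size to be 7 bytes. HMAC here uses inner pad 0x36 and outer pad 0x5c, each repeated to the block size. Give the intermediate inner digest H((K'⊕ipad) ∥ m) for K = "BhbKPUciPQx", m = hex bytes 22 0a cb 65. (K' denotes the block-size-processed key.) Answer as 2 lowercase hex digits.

Key "BhbKPUciPQx" = 42 68 62 4b 50 55 63 69 50 51 78 is 11 bytes > B = 7, so hash it first: H(key) = 75, then zero-pad to 7 bytes: K' = 75 00 00 00 00 00 00.
K' ⊕ ipad = 43 36 36 36 36 36 36.
Inner input = 43 36 36 36 36 36 36 ∥ 22 0a cb 65.
Inner hash: XOR 43⊕36⊕36⊕36⊕36⊕36⊕36⊕22⊕0a⊕cb⊕65 = c5.

c5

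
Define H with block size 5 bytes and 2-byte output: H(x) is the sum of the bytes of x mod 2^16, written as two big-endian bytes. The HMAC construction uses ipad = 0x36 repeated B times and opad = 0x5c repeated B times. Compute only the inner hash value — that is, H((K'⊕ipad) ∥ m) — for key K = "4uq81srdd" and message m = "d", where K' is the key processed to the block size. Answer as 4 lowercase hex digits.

Key "4uq81srdd" = 34 75 71 38 31 73 72 64 64 is 9 bytes > B = 5, so hash it first: H(key) = 03 30, then zero-pad to 5 bytes: K' = 03 30 00 00 00.
K' ⊕ ipad = 35 06 36 36 36.
Inner input = 35 06 36 36 36 ∥ 64.
Inner hash: sum = 53+6+54+54+54+100 = 321 → 01 41.

0141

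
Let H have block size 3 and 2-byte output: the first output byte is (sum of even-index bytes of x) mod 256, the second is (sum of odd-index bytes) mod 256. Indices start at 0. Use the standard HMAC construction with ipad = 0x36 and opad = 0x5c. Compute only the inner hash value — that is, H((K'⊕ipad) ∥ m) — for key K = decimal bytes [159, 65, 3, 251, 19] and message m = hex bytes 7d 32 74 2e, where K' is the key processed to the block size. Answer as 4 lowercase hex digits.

19fb

Key decimal bytes [159, 65, 3, 251, 19] = 9f 41 03 fb 13 is 5 bytes > B = 3, so hash it first: H(key) = b5 3c, then zero-pad to 3 bytes: K' = b5 3c 00.
K' ⊕ ipad = 83 0a 36.
Inner input = 83 0a 36 ∥ 7d 32 74 2e.
Inner hash: even-index sum = 281 mod 256 = 25; odd-index sum = 251 mod 256 = 251 → 19 fb.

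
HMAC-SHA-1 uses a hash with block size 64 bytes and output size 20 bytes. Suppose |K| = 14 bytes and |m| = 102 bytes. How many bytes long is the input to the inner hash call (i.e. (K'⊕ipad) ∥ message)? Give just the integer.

Key is 14 ≤ 64 bytes, zero-padded: |K'| = 64.
Inner input = (K'⊕ipad) ∥ m → 64 + 102 = 166 bytes.

166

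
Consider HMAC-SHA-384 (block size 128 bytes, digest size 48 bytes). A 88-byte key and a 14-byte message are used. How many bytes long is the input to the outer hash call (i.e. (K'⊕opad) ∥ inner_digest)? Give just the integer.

Key is 88 ≤ 128 bytes, zero-padded: |K'| = 128.
Outer input = (K'⊕opad) ∥ H(inner) → 128 + 48 = 176 bytes.

176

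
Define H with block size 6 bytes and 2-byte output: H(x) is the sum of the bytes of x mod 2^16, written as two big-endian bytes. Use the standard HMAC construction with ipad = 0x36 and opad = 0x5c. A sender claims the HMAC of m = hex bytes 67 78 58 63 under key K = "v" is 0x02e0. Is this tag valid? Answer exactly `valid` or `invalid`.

valid

Key "v" = 76 is 1 byte ≤ B = 6; zero-pad to 6 bytes: K' = 76 00 00 00 00 00.
K' ⊕ ipad = 40 36 36 36 36 36; K' ⊕ opad = 2a 5c 5c 5c 5c 5c.
Inner hash: sum = 64+54+54+54+54+54+103+120+88+99 = 744 → 02 e8.
Outer hash (recomputed tag): sum = 42+92+92+92+92+92+2+232 = 736 → 02 e0.
Recomputed tag = 02e0; claimed = 02e0 → match.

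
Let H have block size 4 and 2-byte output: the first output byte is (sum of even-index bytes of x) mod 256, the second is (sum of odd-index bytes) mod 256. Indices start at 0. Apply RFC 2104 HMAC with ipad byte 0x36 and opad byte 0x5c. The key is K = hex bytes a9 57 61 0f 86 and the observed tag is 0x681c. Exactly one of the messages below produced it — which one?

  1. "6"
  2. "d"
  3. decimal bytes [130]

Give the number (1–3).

2

Key hex bytes a9 57 61 0f 86 is 5 bytes > B = 4, so hash it first: H(key) = 90 66, then zero-pad to 4 bytes: K' = 90 66 00 00.
K' ⊕ ipad = a6 50 36 36; K' ⊕ opad = cc 3a 5c 5c.
m1: inner = H(a6 50 36 36 36) = 12 86; tag = H(cc 3a 5c 5c 12 86) = 3a1c
m2: inner = H(a6 50 36 36 64) = 40 86; tag = H(cc 3a 5c 5c 40 86) = 681c ← matches
m3: inner = H(a6 50 36 36 82) = 5e 86; tag = H(cc 3a 5c 5c 5e 86) = 861c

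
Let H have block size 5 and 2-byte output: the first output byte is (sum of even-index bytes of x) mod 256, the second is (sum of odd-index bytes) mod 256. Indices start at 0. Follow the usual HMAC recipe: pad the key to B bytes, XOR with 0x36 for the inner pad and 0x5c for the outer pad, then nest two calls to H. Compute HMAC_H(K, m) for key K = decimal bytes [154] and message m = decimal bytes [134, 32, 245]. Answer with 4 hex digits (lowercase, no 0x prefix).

Key decimal bytes [154] = 9a is 1 byte ≤ B = 5; zero-pad to 5 bytes: K' = 9a 00 00 00 00.
K' ⊕ ipad = ac 36 36 36 36.  K' ⊕ opad = c6 5c 5c 5c 5c.
Inner input = (K'⊕ipad) ∥ m = ac 36 36 36 36 ∥ 86 20 f5.
Inner hash: even-index sum = 312 mod 256 = 56; odd-index sum = 487 mod 256 = 231 → 38 e7.
Outer input = (K'⊕opad) ∥ inner = c6 5c 5c 5c 5c ∥ 38 e7.
Outer hash (tag): even-index sum = 613 mod 256 = 101; odd-index sum = 240 mod 256 = 240 → 65 f0.

65f0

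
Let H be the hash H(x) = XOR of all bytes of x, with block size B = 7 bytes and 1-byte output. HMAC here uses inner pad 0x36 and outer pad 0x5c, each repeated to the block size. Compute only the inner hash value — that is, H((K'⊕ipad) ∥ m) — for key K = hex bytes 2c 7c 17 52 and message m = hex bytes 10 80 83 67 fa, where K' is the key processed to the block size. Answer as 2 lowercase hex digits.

ad

Key hex bytes 2c 7c 17 52 is 4 bytes ≤ B = 7; zero-pad to 7 bytes: K' = 2c 7c 17 52 00 00 00.
K' ⊕ ipad = 1a 4a 21 64 36 36 36.
Inner input = 1a 4a 21 64 36 36 36 ∥ 10 80 83 67 fa.
Inner hash: XOR 1a⊕4a⊕21⊕64⊕36⊕36⊕36⊕10⊕80⊕83⊕67⊕fa = ad.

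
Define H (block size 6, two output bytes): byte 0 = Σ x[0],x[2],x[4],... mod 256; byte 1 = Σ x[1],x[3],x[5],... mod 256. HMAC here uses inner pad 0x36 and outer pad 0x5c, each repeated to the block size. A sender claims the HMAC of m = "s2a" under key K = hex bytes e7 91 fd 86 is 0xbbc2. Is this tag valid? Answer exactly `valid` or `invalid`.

invalid

Key hex bytes e7 91 fd 86 is 4 bytes ≤ B = 6; zero-pad to 6 bytes: K' = e7 91 fd 86 00 00.
K' ⊕ ipad = d1 a7 cb b0 36 36; K' ⊕ opad = bb cd a1 da 5c 5c.
Inner hash: even-index sum = 678 mod 256 = 166; odd-index sum = 447 mod 256 = 191 → a6 bf.
Outer hash (recomputed tag): even-index sum = 606 mod 256 = 94; odd-index sum = 706 mod 256 = 194 → 5e c2.
Recomputed tag = 5ec2; claimed = bbc2 → mismatch.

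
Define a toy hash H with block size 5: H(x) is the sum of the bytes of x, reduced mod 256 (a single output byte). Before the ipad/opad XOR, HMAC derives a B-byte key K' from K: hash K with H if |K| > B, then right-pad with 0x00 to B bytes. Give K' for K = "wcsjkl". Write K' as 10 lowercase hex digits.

8e00000000

|K| = 6 > B = 5, so first hash the key.
H(K): sum = 119+99+115+106+107+108 = 654; mod 256 = 142 → 8e.
Zero-pad H(K) = 8e to 5 bytes: K' = 8e 00 00 00 00.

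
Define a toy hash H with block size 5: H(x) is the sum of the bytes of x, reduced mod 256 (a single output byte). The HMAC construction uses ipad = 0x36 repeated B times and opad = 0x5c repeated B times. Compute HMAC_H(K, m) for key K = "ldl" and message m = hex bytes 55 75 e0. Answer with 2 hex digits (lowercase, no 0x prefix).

6c

Key "ldl" = 6c 64 6c is 3 bytes ≤ B = 5; zero-pad to 5 bytes: K' = 6c 64 6c 00 00.
K' ⊕ ipad = 5a 52 5a 36 36.  K' ⊕ opad = 30 38 30 5c 5c.
Inner input = (K'⊕ipad) ∥ m = 5a 52 5a 36 36 ∥ 55 75 e0.
Inner hash: sum = 90+82+90+54+54+85+117+224 = 796; mod 256 = 28 → 1c.
Outer input = (K'⊕opad) ∥ inner = 30 38 30 5c 5c ∥ 1c.
Outer hash (tag): sum = 48+56+48+92+92+28 = 364; mod 256 = 108 → 6c.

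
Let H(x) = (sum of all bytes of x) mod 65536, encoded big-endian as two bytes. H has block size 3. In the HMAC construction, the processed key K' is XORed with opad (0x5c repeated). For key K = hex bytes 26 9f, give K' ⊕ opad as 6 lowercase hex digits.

7ac35c

Key hex bytes 26 9f is 2 bytes ≤ B = 3; zero-pad to 3 bytes: K' = 26 9f 00.
XOR each byte with 0x5c: 26⊕5c=7a, 9f⊕5c=c3, 00⊕5c=5c.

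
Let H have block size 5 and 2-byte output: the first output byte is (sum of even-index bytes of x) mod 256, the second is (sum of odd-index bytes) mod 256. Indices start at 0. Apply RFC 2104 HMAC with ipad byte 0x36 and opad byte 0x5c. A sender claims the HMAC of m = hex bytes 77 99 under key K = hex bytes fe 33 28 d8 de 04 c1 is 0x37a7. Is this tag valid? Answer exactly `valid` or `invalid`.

Key hex bytes fe 33 28 d8 de 04 c1 is 7 bytes > B = 5, so hash it first: H(key) = c5 0f, then zero-pad to 5 bytes: K' = c5 0f 00 00 00.
K' ⊕ ipad = f3 39 36 36 36; K' ⊕ opad = 99 53 5c 5c 5c.
Inner hash: even-index sum = 504 mod 256 = 248; odd-index sum = 230 mod 256 = 230 → f8 e6.
Outer hash (recomputed tag): even-index sum = 567 mod 256 = 55; odd-index sum = 423 mod 256 = 167 → 37 a7.
Recomputed tag = 37a7; claimed = 37a7 → match.

valid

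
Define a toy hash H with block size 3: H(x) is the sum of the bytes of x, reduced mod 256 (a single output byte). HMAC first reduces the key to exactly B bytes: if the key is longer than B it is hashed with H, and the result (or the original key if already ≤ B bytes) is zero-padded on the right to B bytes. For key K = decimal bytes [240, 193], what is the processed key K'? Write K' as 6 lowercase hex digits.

Key decimal bytes [240, 193] = f0 c1 is 2 bytes ≤ B = 3; zero-pad to 3 bytes: K' = f0 c1 00.

f0c100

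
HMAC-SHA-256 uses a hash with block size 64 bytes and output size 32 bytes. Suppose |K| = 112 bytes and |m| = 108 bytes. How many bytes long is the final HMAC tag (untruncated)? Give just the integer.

32

The tag is one SHA-256 digest: 32 bytes.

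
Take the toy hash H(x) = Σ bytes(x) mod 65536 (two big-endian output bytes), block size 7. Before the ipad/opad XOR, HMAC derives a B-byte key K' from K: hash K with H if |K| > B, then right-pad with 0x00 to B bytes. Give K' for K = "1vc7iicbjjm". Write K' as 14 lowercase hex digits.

|K| = 11 > B = 7, so first hash the key.
H(K): sum = 49+118+99+55+105+105+99+98+106+106+109 = 1049 → 04 19.
Zero-pad H(K) = 04 19 to 7 bytes: K' = 04 19 00 00 00 00 00.

04190000000000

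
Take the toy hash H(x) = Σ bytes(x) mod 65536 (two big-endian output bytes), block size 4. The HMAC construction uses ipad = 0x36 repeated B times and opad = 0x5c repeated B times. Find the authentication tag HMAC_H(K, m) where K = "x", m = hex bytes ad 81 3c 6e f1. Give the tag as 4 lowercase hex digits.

01f4

Key "x" = 78 is 1 byte ≤ B = 4; zero-pad to 4 bytes: K' = 78 00 00 00.
K' ⊕ ipad = 4e 36 36 36.  K' ⊕ opad = 24 5c 5c 5c.
Inner input = (K'⊕ipad) ∥ m = 4e 36 36 36 ∥ ad 81 3c 6e f1.
Inner hash: sum = 78+54+54+54+173+129+60+110+241 = 953 → 03 b9.
Outer input = (K'⊕opad) ∥ inner = 24 5c 5c 5c ∥ 03 b9.
Outer hash (tag): sum = 36+92+92+92+3+185 = 500 → 01 f4.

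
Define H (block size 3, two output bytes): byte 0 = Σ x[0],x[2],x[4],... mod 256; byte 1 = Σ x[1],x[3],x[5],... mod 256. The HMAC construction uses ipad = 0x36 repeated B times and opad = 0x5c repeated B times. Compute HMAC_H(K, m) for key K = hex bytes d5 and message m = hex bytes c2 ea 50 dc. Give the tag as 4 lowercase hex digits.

2d3b

Key hex bytes d5 is 1 byte ≤ B = 3; zero-pad to 3 bytes: K' = d5 00 00.
K' ⊕ ipad = e3 36 36.  K' ⊕ opad = 89 5c 5c.
Inner input = (K'⊕ipad) ∥ m = e3 36 36 ∥ c2 ea 50 dc.
Inner hash: even-index sum = 735 mod 256 = 223; odd-index sum = 328 mod 256 = 72 → df 48.
Outer input = (K'⊕opad) ∥ inner = 89 5c 5c ∥ df 48.
Outer hash (tag): even-index sum = 301 mod 256 = 45; odd-index sum = 315 mod 256 = 59 → 2d 3b.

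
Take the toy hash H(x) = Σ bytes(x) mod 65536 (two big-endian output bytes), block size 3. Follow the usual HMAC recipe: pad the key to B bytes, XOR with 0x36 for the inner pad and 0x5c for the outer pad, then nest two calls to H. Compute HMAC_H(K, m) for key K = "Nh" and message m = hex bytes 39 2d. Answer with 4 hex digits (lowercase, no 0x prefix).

0115

Key "Nh" = 4e 68 is 2 bytes ≤ B = 3; zero-pad to 3 bytes: K' = 4e 68 00.
K' ⊕ ipad = 78 5e 36.  K' ⊕ opad = 12 34 5c.
Inner input = (K'⊕ipad) ∥ m = 78 5e 36 ∥ 39 2d.
Inner hash: sum = 120+94+54+57+45 = 370 → 01 72.
Outer input = (K'⊕opad) ∥ inner = 12 34 5c ∥ 01 72.
Outer hash (tag): sum = 18+52+92+1+114 = 277 → 01 15.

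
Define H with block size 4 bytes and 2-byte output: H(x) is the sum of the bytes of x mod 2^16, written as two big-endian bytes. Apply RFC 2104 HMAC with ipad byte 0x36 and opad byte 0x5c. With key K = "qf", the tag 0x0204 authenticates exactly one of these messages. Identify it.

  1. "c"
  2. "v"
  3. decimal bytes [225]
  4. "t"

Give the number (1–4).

3

Key "qf" = 71 66 is 2 bytes ≤ B = 4; zero-pad to 4 bytes: K' = 71 66 00 00.
K' ⊕ ipad = 47 50 36 36; K' ⊕ opad = 2d 3a 5c 5c.
m1: inner = H(47 50 36 36 63) = 01 66; tag = H(2d 3a 5c 5c 01 66) = 0186
m2: inner = H(47 50 36 36 76) = 01 79; tag = H(2d 3a 5c 5c 01 79) = 0199
m3: inner = H(47 50 36 36 e1) = 01 e4; tag = H(2d 3a 5c 5c 01 e4) = 0204 ← matches
m4: inner = H(47 50 36 36 74) = 01 77; tag = H(2d 3a 5c 5c 01 77) = 0197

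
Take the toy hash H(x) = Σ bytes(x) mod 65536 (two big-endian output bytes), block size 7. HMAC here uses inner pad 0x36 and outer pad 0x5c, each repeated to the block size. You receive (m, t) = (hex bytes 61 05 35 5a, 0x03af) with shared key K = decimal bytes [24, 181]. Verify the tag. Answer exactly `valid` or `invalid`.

Key decimal bytes [24, 181] = 18 b5 is 2 bytes ≤ B = 7; zero-pad to 7 bytes: K' = 18 b5 00 00 00 00 00.
K' ⊕ ipad = 2e 83 36 36 36 36 36; K' ⊕ opad = 44 e9 5c 5c 5c 5c 5c.
Inner hash: sum = 46+131+54+54+54+54+54+97+5+53+90 = 692 → 02 b4.
Outer hash (recomputed tag): sum = 68+233+92+92+92+92+92+2+180 = 943 → 03 af.
Recomputed tag = 03af; claimed = 03af → match.

valid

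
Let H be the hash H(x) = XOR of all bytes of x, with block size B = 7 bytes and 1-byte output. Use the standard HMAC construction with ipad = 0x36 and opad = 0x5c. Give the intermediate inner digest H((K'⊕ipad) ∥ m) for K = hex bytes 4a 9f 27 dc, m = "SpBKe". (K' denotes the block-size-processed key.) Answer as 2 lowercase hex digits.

57

Key hex bytes 4a 9f 27 dc is 4 bytes ≤ B = 7; zero-pad to 7 bytes: K' = 4a 9f 27 dc 00 00 00.
K' ⊕ ipad = 7c a9 11 ea 36 36 36.
Inner input = 7c a9 11 ea 36 36 36 ∥ 53 70 42 4b 65.
Inner hash: XOR 7c⊕a9⊕11⊕ea⊕36⊕36⊕36⊕53⊕70⊕42⊕4b⊕65 = 57.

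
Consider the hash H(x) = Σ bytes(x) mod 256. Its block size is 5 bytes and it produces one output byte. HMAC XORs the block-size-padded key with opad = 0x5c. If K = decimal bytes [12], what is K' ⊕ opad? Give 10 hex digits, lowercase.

Key decimal bytes [12] = 0c is 1 byte ≤ B = 5; zero-pad to 5 bytes: K' = 0c 00 00 00 00.
XOR each byte with 0x5c: 0c⊕5c=50, 00⊕5c=5c, 00⊕5c=5c, 00⊕5c=5c, 00⊕5c=5c.

505c5c5c5c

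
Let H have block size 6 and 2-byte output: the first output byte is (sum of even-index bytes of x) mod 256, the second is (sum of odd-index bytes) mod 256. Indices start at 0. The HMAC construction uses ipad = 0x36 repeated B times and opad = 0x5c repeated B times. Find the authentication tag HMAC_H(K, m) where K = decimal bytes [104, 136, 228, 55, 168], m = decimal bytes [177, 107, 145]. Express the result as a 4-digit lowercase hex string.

f0fb

Key decimal bytes [104, 136, 228, 55, 168] = 68 88 e4 37 a8 is 5 bytes ≤ B = 6; zero-pad to 6 bytes: K' = 68 88 e4 37 a8 00.
K' ⊕ ipad = 5e be d2 01 9e 36.  K' ⊕ opad = 34 d4 b8 6b f4 5c.
Inner input = (K'⊕ipad) ∥ m = 5e be d2 01 9e 36 ∥ b1 6b 91.
Inner hash: even-index sum = 784 mod 256 = 16; odd-index sum = 352 mod 256 = 96 → 10 60.
Outer input = (K'⊕opad) ∥ inner = 34 d4 b8 6b f4 5c ∥ 10 60.
Outer hash (tag): even-index sum = 496 mod 256 = 240; odd-index sum = 507 mod 256 = 251 → f0 fb.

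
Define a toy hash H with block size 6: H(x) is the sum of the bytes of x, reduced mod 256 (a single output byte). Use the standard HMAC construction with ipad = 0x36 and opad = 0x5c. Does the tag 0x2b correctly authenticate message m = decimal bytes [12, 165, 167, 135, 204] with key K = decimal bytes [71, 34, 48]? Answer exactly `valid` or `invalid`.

Key decimal bytes [71, 34, 48] = 47 22 30 is 3 bytes ≤ B = 6; zero-pad to 6 bytes: K' = 47 22 30 00 00 00.
K' ⊕ ipad = 71 14 06 36 36 36; K' ⊕ opad = 1b 7e 6c 5c 5c 5c.
Inner hash: sum = 113+20+6+54+54+54+12+165+167+135+204 = 984; mod 256 = 216 → d8.
Outer hash (recomputed tag): sum = 27+126+108+92+92+92+216 = 753; mod 256 = 241 → f1.
Recomputed tag = f1; claimed = 2b → mismatch.

invalid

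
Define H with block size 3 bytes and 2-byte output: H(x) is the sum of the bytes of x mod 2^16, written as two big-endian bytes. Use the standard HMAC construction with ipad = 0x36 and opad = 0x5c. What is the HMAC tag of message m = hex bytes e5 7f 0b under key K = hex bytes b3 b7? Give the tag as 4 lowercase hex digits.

Key hex bytes b3 b7 is 2 bytes ≤ B = 3; zero-pad to 3 bytes: K' = b3 b7 00.
K' ⊕ ipad = 85 81 36.  K' ⊕ opad = ef eb 5c.
Inner input = (K'⊕ipad) ∥ m = 85 81 36 ∥ e5 7f 0b.
Inner hash: sum = 133+129+54+229+127+11 = 683 → 02 ab.
Outer input = (K'⊕opad) ∥ inner = ef eb 5c ∥ 02 ab.
Outer hash (tag): sum = 239+235+92+2+171 = 739 → 02 e3.

02e3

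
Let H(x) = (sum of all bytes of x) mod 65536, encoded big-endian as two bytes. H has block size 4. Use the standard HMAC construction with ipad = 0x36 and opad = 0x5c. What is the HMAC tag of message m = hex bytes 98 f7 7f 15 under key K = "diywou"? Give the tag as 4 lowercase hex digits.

0270

Key "diywou" = 64 69 79 77 6f 75 is 6 bytes > B = 4, so hash it first: H(key) = 02 a1, then zero-pad to 4 bytes: K' = 02 a1 00 00.
K' ⊕ ipad = 34 97 36 36.  K' ⊕ opad = 5e fd 5c 5c.
Inner input = (K'⊕ipad) ∥ m = 34 97 36 36 ∥ 98 f7 7f 15.
Inner hash: sum = 52+151+54+54+152+247+127+21 = 858 → 03 5a.
Outer input = (K'⊕opad) ∥ inner = 5e fd 5c 5c ∥ 03 5a.
Outer hash (tag): sum = 94+253+92+92+3+90 = 624 → 02 70.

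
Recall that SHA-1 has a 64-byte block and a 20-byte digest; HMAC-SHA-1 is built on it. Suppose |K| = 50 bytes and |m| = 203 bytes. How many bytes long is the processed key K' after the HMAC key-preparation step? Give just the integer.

Key is 50 ≤ 64 bytes, zero-padded: |K'| = 64.

64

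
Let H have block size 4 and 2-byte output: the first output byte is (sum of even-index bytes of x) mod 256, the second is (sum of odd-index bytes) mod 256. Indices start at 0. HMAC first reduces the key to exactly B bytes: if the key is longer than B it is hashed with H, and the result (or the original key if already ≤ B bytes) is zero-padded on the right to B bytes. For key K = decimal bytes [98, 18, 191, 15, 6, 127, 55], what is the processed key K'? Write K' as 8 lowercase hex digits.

|K| = 7 > B = 4, so first hash the key.
H(K): even-index sum = 350 mod 256 = 94; odd-index sum = 160 mod 256 = 160 → 5e a0.
Zero-pad H(K) = 5e a0 to 4 bytes: K' = 5e a0 00 00.

5ea00000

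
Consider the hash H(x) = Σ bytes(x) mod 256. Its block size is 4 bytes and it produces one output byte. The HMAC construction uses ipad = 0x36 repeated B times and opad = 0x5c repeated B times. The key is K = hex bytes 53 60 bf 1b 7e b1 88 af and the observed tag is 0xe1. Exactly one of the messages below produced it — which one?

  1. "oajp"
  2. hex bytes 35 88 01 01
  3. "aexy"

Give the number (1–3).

3

Key hex bytes 53 60 bf 1b 7e b1 88 af is 8 bytes > B = 4, so hash it first: H(key) = f3, then zero-pad to 4 bytes: K' = f3 00 00 00.
K' ⊕ ipad = c5 36 36 36; K' ⊕ opad = af 5c 5c 5c.
m1: inner = H(c5 36 36 36 6f 61 6a 70) = 11; tag = H(af 5c 5c 5c 11) = d4
m2: inner = H(c5 36 36 36 35 88 01 01) = 26; tag = H(af 5c 5c 5c 26) = e9
m3: inner = H(c5 36 36 36 61 65 78 79) = 1e; tag = H(af 5c 5c 5c 1e) = e1 ← matches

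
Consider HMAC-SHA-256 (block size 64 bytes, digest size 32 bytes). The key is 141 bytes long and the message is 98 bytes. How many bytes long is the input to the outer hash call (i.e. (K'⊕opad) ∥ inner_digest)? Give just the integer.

96

Key is 141 > 64 bytes, so it is hashed to 32 bytes then zero-padded to 64: |K'| = 64.
Outer input = (K'⊕opad) ∥ H(inner) → 64 + 32 = 96 bytes.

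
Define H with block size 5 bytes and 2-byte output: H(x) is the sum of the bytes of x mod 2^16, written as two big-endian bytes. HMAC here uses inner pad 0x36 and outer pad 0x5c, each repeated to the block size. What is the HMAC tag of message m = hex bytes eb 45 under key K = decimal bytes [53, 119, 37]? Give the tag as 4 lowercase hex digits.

Key decimal bytes [53, 119, 37] = 35 77 25 is 3 bytes ≤ B = 5; zero-pad to 5 bytes: K' = 35 77 25 00 00.
K' ⊕ ipad = 03 41 13 36 36.  K' ⊕ opad = 69 2b 79 5c 5c.
Inner input = (K'⊕ipad) ∥ m = 03 41 13 36 36 ∥ eb 45.
Inner hash: sum = 3+65+19+54+54+235+69 = 499 → 01 f3.
Outer input = (K'⊕opad) ∥ inner = 69 2b 79 5c 5c ∥ 01 f3.
Outer hash (tag): sum = 105+43+121+92+92+1+243 = 697 → 02 b9.

02b9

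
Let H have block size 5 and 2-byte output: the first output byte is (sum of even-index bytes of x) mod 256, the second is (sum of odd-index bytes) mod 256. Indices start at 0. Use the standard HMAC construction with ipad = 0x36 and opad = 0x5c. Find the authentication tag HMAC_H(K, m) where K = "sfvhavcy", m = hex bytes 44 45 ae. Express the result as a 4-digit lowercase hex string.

Key "sfvhavcy" = 73 66 76 68 61 76 63 79 is 8 bytes > B = 5, so hash it first: H(key) = ad bd, then zero-pad to 5 bytes: K' = ad bd 00 00 00.
K' ⊕ ipad = 9b 8b 36 36 36.  K' ⊕ opad = f1 e1 5c 5c 5c.
Inner input = (K'⊕ipad) ∥ m = 9b 8b 36 36 36 ∥ 44 45 ae.
Inner hash: even-index sum = 332 mod 256 = 76; odd-index sum = 435 mod 256 = 179 → 4c b3.
Outer input = (K'⊕opad) ∥ inner = f1 e1 5c 5c 5c ∥ 4c b3.
Outer hash (tag): even-index sum = 604 mod 256 = 92; odd-index sum = 393 mod 256 = 137 → 5c 89.

5c89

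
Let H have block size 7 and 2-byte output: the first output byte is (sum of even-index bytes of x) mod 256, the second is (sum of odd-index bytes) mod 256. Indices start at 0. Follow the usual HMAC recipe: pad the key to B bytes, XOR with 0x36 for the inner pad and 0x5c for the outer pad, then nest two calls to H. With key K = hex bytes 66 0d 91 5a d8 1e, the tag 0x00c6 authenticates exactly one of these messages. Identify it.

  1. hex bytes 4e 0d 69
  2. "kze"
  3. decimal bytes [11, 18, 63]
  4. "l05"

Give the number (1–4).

Key hex bytes 66 0d 91 5a d8 1e is 6 bytes ≤ B = 7; zero-pad to 7 bytes: K' = 66 0d 91 5a d8 1e 00.
K' ⊕ ipad = 50 3b a7 6c ee 28 36; K' ⊕ opad = 3a 51 cd 06 84 42 5c.
m1: inner = H(50 3b a7 6c ee 28 36 4e 0d 69) = 28 86; tag = H(3a 51 cd 06 84 42 5c 28 86) = 6dc1
m2: inner = H(50 3b a7 6c ee 28 36 6b 7a 65) = 95 9f; tag = H(3a 51 cd 06 84 42 5c 95 9f) = 862e
m3: inner = H(50 3b a7 6c ee 28 36 0b 12 3f) = 2d 19; tag = H(3a 51 cd 06 84 42 5c 2d 19) = 00c6 ← matches
m4: inner = H(50 3b a7 6c ee 28 36 6c 30 35) = 4b 70; tag = H(3a 51 cd 06 84 42 5c 4b 70) = 57e4

3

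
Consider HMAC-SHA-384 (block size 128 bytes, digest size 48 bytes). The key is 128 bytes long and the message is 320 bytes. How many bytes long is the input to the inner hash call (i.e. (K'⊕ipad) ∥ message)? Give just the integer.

448

Key is 128 ≤ 128 bytes, zero-padded: |K'| = 128.
Inner input = (K'⊕ipad) ∥ m → 128 + 320 = 448 bytes.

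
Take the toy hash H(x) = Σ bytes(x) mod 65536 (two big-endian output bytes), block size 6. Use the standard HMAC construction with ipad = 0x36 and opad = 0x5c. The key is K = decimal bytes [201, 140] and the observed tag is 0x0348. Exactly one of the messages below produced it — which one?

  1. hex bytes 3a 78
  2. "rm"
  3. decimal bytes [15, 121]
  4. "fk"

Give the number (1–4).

2

Key decimal bytes [201, 140] = c9 8c is 2 bytes ≤ B = 6; zero-pad to 6 bytes: K' = c9 8c 00 00 00 00.
K' ⊕ ipad = ff ba 36 36 36 36; K' ⊕ opad = 95 d0 5c 5c 5c 5c.
m1: inner = H(ff ba 36 36 36 36 3a 78) = 03 43; tag = H(95 d0 5c 5c 5c 5c 03 43) = 031b
m2: inner = H(ff ba 36 36 36 36 72 6d) = 03 70; tag = H(95 d0 5c 5c 5c 5c 03 70) = 0348 ← matches
m3: inner = H(ff ba 36 36 36 36 0f 79) = 03 19; tag = H(95 d0 5c 5c 5c 5c 03 19) = 02f1
m4: inner = H(ff ba 36 36 36 36 66 6b) = 03 62; tag = H(95 d0 5c 5c 5c 5c 03 62) = 033a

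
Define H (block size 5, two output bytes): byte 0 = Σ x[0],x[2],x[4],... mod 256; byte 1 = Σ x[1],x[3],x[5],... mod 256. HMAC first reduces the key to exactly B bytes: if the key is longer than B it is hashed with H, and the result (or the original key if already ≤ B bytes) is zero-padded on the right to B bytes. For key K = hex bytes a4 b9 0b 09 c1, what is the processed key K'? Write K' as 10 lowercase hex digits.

Key hex bytes a4 b9 0b 09 c1 is exactly B = 5 bytes: K' = a4 b9 0b 09 c1.

a4b90b09c1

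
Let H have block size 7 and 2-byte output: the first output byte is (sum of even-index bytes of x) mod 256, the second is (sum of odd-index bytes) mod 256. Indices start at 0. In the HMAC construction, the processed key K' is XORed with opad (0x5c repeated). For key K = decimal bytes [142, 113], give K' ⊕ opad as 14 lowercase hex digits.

d22d5c5c5c5c5c

Key decimal bytes [142, 113] = 8e 71 is 2 bytes ≤ B = 7; zero-pad to 7 bytes: K' = 8e 71 00 00 00 00 00.
XOR each byte with 0x5c: 8e⊕5c=d2, 71⊕5c=2d, 00⊕5c=5c, 00⊕5c=5c, 00⊕5c=5c, 00⊕5c=5c, 00⊕5c=5c.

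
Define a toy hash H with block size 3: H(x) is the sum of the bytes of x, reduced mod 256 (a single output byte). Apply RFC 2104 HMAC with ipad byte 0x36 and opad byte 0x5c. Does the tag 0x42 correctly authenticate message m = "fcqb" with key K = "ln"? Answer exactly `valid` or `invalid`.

valid

Key "ln" = 6c 6e is 2 bytes ≤ B = 3; zero-pad to 3 bytes: K' = 6c 6e 00.
K' ⊕ ipad = 5a 58 36; K' ⊕ opad = 30 32 5c.
Inner hash: sum = 90+88+54+102+99+113+98 = 644; mod 256 = 132 → 84.
Outer hash (recomputed tag): sum = 48+50+92+132 = 322; mod 256 = 66 → 42.
Recomputed tag = 42; claimed = 42 → match.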